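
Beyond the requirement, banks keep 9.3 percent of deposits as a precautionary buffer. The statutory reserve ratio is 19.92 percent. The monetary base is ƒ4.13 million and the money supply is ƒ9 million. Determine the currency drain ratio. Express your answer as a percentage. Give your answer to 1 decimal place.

30.8%

Using m = M/MB = 9/4.13 ≈ 2.179177. From m = (1 + c)/(c + rr + e), rearranging gives 1 + c = m·(c + rr + e), so c·(1 − m) = m·(rr + e) − 1.
Hence c = [m·(rr + e) − 1]/(1 − m) = [2.179177 × (0.1992 + 0.093) − 1] / (1 − 2.179177) ≈ 0.308049.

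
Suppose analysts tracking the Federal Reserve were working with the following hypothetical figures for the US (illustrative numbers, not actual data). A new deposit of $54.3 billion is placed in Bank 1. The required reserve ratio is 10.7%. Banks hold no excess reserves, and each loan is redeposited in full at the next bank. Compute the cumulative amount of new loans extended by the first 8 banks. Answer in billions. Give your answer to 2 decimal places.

Bank i lends (1 − rr)^i of the original deposit: Bank 1 lends 54.3·0.8930 = 48.4899, Bank 2 lends 54.3·0.8930² ≈ 43.3015, and so on.
Summing a geometric series: total = 54.3·[0.8930·(1 − 0.8930^8) / (1 − 0.8930)] ≈ 269.9118 billion.

$269.91 billion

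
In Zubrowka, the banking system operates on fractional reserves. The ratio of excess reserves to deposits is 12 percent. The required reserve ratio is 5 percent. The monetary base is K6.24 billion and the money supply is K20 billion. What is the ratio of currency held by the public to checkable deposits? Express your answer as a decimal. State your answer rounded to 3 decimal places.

Using m = M/MB = 20/6.24 ≈ 3.205128. From m = (1 + c)/(c + rr + e), rearranging gives 1 + c = m·(c + rr + e), so c·(1 − m) = m·(rr + e) − 1.
Hence c = [m·(rr + e) − 1]/(1 − m) = [3.205128 × (0.05 + 0.12) − 1] / (1 − 3.205128) ≈ 0.206395.

0.206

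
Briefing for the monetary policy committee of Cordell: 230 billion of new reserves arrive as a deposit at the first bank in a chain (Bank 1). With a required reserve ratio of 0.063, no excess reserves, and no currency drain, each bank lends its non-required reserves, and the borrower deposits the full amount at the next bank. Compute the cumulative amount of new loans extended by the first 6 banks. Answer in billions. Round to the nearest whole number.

1106 billion

Bank i lends (1 − rr)^i of the original deposit: Bank 1 lends 230·0.9370 = 215.5100, Bank 2 lends 230·0.9370² ≈ 201.9329, and so on.
Summing a geometric series: total = 230·[0.9370·(1 − 0.9370^6) / (1 − 0.9370)] ≈ 1105.7221 billion.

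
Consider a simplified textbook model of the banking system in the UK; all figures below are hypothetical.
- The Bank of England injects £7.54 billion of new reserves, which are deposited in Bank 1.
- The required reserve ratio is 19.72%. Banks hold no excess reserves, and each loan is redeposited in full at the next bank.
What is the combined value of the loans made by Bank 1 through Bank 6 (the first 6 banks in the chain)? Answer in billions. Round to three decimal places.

Bank i lends (1 − rr)^i of the original deposit: Bank 1 lends 7.54·0.8028 ≈ 6.0531, Bank 2 lends 7.54·0.8028² ≈ 4.8594, and so on.
Summing a geometric series: total = 7.54·[0.8028·(1 − 0.8028^6) / (1 − 0.8028)] ≈ 22.4782 billion.

£22.478 billion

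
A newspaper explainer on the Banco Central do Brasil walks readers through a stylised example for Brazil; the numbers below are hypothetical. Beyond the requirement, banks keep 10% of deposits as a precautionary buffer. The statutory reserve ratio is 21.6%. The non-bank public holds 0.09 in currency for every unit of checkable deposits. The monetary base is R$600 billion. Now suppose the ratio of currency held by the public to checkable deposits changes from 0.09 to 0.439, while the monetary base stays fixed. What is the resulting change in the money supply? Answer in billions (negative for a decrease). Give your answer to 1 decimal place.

-467.3 billion

Initially m₁ = (1 + 0.09) / (0.216 + 0.1 + 0.09) ≈ 2.68473, so M₁ = 2.68473 × 600 = 1610.838 billion.
After the change m₂ = (1 + 0.439) / (0.216 + 0.1 + 0.439) ≈ 1.90596, so M₂ = 1.90596 × 600 = 1143.576 billion.
ΔM = M₂ − M₁ = 1143.576 − 1610.838 = -467.262 billion.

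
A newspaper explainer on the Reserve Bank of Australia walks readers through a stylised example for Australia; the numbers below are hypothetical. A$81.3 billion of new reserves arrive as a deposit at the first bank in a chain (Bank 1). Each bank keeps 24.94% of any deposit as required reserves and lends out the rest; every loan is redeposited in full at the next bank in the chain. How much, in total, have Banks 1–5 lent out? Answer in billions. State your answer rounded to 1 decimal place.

Bank i lends (1 − rr)^i of the original deposit: Bank 1 lends 81.3·0.7506 ≈ 61.0238, Bank 2 lends 81.3·0.7506² ≈ 45.8044, and so on.
Summing a geometric series: total = 81.3·[0.7506·(1 − 0.7506^5) / (1 − 0.7506)] ≈ 186.3855 billion.

A$186.4 billion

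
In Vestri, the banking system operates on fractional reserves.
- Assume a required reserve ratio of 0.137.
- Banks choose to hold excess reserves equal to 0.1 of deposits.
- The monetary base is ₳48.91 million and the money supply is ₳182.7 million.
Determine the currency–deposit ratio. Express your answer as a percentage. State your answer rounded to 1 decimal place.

4.2%

Using m = M/MB = 182.7/48.91 ≈ 3.735432. From m = (1 + c)/(c + rr + e), rearranging gives 1 + c = m·(c + rr + e), so c·(1 − m) = m·(rr + e) − 1.
Hence c = [m·(rr + e) − 1]/(1 − m) = [3.735432 × (0.137 + 0.1) − 1] / (1 − 3.735432) ≈ 0.041932.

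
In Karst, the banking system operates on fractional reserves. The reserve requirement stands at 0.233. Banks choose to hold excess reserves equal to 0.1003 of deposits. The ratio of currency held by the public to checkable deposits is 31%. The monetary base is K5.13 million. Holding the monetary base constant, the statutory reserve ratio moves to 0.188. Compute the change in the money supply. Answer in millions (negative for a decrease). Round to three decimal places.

Initially m₁ = (1 + 0.31) / (0.233 + 0.1003 + 0.31) ≈ 2.03637, so M₁ = 2.03637 × 5.13 ≈ 10.4466 million.
After the change m₂ = (1 + 0.31) / (0.188 + 0.1003 + 0.31) ≈ 2.18954, so M₂ = 2.18954 × 5.13 ≈ 11.2323 million.
ΔM = M₂ − M₁ = 11.2323 − 10.4466 = 0.7857 million.

K0.786 million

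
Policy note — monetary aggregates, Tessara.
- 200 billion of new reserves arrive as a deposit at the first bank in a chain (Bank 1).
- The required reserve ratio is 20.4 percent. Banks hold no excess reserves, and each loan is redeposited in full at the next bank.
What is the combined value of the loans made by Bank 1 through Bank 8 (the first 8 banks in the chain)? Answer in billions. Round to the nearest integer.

655 billion

Bank i lends (1 − rr)^i of the original deposit: Bank 1 lends 200·0.7960 = 159.2000, Bank 2 lends 200·0.7960² = 126.7232, and so on.
Summing a geometric series: total = 200·[0.7960·(1 − 0.7960^8) / (1 − 0.7960)] ≈ 654.6105 billion.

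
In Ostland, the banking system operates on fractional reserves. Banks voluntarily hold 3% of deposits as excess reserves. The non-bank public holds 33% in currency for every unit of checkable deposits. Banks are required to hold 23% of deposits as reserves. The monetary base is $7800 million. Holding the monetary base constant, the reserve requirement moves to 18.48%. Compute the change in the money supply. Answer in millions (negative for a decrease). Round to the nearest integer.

$1459 million

Initially m₁ = (1 + 0.33) / (0.23 + 0.03 + 0.33) ≈ 2.25424, so M₁ = 2.25424 × 7800 = 17583.072 million.
After the change m₂ = (1 + 0.33) / (0.1848 + 0.03 + 0.33) ≈ 2.44126, so M₂ = 2.44126 × 7800 = 19041.828 million.
ΔM = M₂ − M₁ = 19041.828 − 17583.072 = 1458.756 million.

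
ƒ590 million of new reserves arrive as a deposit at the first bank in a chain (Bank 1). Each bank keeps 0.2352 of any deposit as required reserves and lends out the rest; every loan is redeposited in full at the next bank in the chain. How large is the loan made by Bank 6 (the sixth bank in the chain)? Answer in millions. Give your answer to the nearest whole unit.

ƒ118 million

Each bank lends a fraction (1 − rr) = 0.7648 of the deposit it receives, so Bank 6 receives 590·0.7648^5 and lends 590·0.7648^6 ≈ 118.0699 million.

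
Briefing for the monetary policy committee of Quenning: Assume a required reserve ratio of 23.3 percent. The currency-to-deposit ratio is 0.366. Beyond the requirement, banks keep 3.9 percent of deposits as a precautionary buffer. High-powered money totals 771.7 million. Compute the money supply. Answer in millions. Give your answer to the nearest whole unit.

1652 million

The money multiplier is m = (1 + c) / (rr + e + c) = (1 + 0.366) / (0.233 + 0.039 + 0.366) ≈ 2.1411.
So M = m × MB = 2.1411 × 771.7 ≈ 1652.2869 million.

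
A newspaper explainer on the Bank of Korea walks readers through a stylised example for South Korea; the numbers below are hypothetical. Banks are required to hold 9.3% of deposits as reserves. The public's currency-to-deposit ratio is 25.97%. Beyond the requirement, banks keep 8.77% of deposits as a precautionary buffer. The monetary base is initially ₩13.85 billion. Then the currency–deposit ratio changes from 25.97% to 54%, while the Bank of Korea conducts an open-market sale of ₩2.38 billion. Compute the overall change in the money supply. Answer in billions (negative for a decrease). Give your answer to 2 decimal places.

Before: m₁ = (1 + 0.2597) / (0.093 + 0.0877 + 0.2597) ≈ 2.86035, MB₁ = 13.85, so M₁ = 2.86035 × 13.85 ≈ 39.6158 billion.
After: m₂ = (1 + 0.54) / (0.093 + 0.0877 + 0.54) ≈ 2.13681, MB₂ = 13.85 − 2.38 = 11.47, so M₂ = 2.13681 × 11.47 ≈ 24.5092 billion.
ΔM = M₂ − M₁ = 24.5092 − 39.6158 = -15.1066 billion.

-15.11 billion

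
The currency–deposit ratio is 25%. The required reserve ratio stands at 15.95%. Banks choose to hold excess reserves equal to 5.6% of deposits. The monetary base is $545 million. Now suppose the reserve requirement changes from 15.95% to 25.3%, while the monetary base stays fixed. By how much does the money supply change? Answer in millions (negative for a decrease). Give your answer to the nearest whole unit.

-245 million

Initially m₁ = (1 + 0.25) / (0.1595 + 0.056 + 0.25) ≈ 2.6853, so M₁ = 2.6853 × 545 = 1463.4885 million.
After the change m₂ = (1 + 0.25) / (0.253 + 0.056 + 0.25) ≈ 2.2361, so M₂ = 2.2361 × 545 = 1218.6745 million.
ΔM = M₂ − M₁ = 1218.6745 − 1463.4885 = -244.814 million.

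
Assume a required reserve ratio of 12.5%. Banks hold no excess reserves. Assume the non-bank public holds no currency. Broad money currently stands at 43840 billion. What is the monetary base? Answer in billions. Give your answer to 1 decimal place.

With no currency drain and no excess reserves, the money multiplier is m = 1/rr = 1/0.125 = 8.
The monetary base is MB = M / m = 43840 / 8 = 5480 billion.

5480.0 billion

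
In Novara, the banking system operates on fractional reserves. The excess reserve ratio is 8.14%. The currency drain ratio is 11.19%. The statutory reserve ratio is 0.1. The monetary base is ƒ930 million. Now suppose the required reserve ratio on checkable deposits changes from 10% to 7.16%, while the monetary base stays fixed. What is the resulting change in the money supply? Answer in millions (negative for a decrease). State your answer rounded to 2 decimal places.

ƒ377.98 million

Initially m₁ = (1 + 0.1119) / (0.1 + 0.0814 + 0.1119) ≈ 3.790999, so M₁ = 3.790999 × 930 ≈ 3525.6291 million.
After the change m₂ = (1 + 0.1119) / (0.0716 + 0.0814 + 0.1119) ≈ 4.197433, so M₂ = 4.197433 × 930 ≈ 3903.6127 million.
ΔM = M₂ − M₁ = 3903.6127 − 3525.6291 = 377.9836 million.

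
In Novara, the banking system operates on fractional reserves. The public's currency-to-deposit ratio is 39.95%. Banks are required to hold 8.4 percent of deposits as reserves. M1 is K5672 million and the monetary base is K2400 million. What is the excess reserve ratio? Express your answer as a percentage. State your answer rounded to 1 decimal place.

Using m = M/MB = 5672/2400 ≈ 2.363333. Since m = (1 + c)/(c + rr + e), the denominator satisfies c + rr + e = (1 + c)/m = (1 + 0.3995) / 2.363333 ≈ 0.592172.
With c = 0.3995 and rr = 0.084, the excess reserve ratio is 0.592172 − 0.3995 − 0.084 = 0.108672.

10.9%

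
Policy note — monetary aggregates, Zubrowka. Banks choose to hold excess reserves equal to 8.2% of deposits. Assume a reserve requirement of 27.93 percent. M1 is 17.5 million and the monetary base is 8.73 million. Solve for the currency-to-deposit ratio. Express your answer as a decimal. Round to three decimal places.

Using m = M/MB = 17.5/8.73 ≈ 2.004582. From m = (1 + c)/(c + rr + e), rearranging gives 1 + c = m·(c + rr + e), so c·(1 − m) = m·(rr + e) − 1.
Hence c = [m·(rr + e) − 1]/(1 − m) = [2.004582 × (0.2793 + 0.082) − 1] / (1 − 2.004582) ≈ 0.274487.

0.274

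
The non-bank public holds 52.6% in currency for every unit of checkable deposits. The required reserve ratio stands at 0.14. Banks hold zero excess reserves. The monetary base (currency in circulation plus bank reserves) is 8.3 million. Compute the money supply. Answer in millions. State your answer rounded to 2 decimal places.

19.02 million

The money multiplier is m = (1 + c) / (rr + c) = (1 + 0.526) / (0.14 + 0.526) ≈ 2.2913.
So M = m × MB = 2.2913 × 8.3 ≈ 19.0178 million.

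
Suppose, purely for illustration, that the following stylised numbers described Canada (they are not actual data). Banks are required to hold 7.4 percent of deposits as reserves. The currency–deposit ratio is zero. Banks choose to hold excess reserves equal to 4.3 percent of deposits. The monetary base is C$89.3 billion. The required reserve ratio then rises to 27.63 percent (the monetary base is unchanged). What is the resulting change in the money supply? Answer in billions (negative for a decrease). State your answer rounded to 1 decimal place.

-483.6 billion

Initially m₁ = 1 / (0.074 + 0.043) ≈ 8.5470, so M₁ = 8.5470 × 89.3 = 763.2471 billion.
After the change m₂ = 1 / (0.2763 + 0.043) ≈ 3.1319, so M₂ = 3.1319 × 89.3 ≈ 279.6787 billion.
ΔM = M₂ − M₁ = 279.6787 − 763.2471 = -483.5684 billion.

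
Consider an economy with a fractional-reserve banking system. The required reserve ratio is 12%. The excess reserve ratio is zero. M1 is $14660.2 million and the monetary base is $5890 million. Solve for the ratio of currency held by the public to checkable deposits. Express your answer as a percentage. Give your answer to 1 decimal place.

47.1%

Using m = M/MB = 14660.2/5890 ≈ 2.488998. From m = (1 + c)/(c + rr + e), rearranging gives 1 + c = m·(c + rr + e), so c·(1 − m) = m·(rr + e) − 1.
Hence c = [m·(rr + e) − 1]/(1 − m) = [2.488998 × (0.12 + 0) − 1] / (1 − 2.488998) ≈ 0.471001.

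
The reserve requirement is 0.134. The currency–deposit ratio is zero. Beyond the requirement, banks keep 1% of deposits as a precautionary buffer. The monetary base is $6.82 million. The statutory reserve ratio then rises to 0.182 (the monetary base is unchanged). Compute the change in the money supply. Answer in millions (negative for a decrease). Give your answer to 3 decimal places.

Initially m₁ = 1 / (0.134 + 0.01) ≈ 6.94444, so M₁ = 6.94444 × 6.82 ≈ 47.3611 million.
After the change m₂ = 1 / (0.182 + 0.01) ≈ 5.20833, so M₂ = 5.20833 × 6.82 ≈ 35.5208 million.
ΔM = M₂ − M₁ = 35.5208 − 47.3611 = -11.8403 million.

-11.840 million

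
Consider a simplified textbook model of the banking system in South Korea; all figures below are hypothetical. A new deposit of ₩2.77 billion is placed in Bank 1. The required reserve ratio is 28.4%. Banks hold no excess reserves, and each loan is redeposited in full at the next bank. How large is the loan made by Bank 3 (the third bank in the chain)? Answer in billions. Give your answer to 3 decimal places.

Each bank lends a fraction (1 − rr) = 0.7160 of the deposit it receives, so Bank 3 receives 2.77·0.7160^2 and lends 2.77·0.7160^3 ≈ 1.0168 billion.

₩1.017 billion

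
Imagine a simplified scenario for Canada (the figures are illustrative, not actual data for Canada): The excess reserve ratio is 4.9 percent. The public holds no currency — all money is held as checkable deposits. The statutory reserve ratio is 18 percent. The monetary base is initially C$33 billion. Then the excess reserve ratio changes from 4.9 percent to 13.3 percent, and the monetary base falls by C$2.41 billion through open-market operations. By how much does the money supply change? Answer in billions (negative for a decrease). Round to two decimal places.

-46.37 billion

Before: m₁ = 1 / (0.18 + 0.049) ≈ 4.36681, MB₁ = 33, so M₁ = 4.36681 × 33 ≈ 144.1047 billion.
After: m₂ = 1 / (0.18 + 0.133) ≈ 3.19489, MB₂ = 33 − 2.41 = 30.59, so M₂ = 3.19489 × 30.59 ≈ 97.7317 billion.
ΔM = M₂ − M₁ = 97.7317 − 144.1047 = -46.373 billion.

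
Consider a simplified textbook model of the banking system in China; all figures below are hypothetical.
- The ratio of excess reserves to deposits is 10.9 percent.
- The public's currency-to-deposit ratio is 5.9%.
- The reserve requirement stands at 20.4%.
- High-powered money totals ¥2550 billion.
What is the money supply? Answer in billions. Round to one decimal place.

The money multiplier is m = (1 + c) / (rr + e + c) = (1 + 0.059) / (0.204 + 0.109 + 0.059) ≈ 2.846774.
So M = m × MB = 2.846774 × 2550 = 7259.2737 billion.

¥7259.3 billion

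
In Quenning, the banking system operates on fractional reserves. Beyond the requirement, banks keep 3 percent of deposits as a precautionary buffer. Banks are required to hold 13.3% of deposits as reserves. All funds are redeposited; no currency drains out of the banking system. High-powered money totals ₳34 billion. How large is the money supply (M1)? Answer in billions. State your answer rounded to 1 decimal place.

The money multiplier is m = 1 / (rr + e) = 1 / (0.133 + 0.03) ≈ 6.1350.
So M = m × MB = 6.1350 × 34 = 208.59 billion.

₳208.6 billion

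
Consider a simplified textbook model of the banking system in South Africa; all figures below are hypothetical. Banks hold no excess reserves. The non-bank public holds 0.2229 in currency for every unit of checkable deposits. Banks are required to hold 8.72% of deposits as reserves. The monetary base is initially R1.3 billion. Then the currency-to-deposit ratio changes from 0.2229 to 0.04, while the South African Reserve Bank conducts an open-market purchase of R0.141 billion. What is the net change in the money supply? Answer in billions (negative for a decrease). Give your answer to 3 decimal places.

R6.655 billion

Before: m₁ = (1 + 0.2229) / (0.0872 + 0.2229) ≈ 3.94357, MB₁ = 1.3, so M₁ = 3.94357 × 1.3 ≈ 5.1266 billion.
After: m₂ = (1 + 0.04) / (0.0872 + 0.04) ≈ 8.17610, MB₂ = 1.3 + 0.141 = 1.441, so M₂ = 8.17610 × 1.441 ≈ 11.7818 billion.
ΔM = M₂ − M₁ = 11.7818 − 5.1266 = 6.6552 billion.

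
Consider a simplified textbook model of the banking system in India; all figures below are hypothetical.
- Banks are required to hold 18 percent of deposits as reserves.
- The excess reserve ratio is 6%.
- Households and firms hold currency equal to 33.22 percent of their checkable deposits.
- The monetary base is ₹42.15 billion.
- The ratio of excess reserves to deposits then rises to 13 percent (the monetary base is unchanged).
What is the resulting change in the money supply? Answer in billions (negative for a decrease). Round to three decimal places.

-10.697 billion

Initially m₁ = (1 + 0.3322) / (0.18 + 0.06 + 0.3322) ≈ 2.328207, so M₁ = 2.328207 × 42.15 ≈ 98.1339 billion.
After the change m₂ = (1 + 0.3322) / (0.18 + 0.13 + 0.3322) ≈ 2.074432, so M₂ = 2.074432 × 42.15 ≈ 87.4373 billion.
ΔM = M₂ − M₁ = 87.4373 − 98.1339 = -10.6966 billion.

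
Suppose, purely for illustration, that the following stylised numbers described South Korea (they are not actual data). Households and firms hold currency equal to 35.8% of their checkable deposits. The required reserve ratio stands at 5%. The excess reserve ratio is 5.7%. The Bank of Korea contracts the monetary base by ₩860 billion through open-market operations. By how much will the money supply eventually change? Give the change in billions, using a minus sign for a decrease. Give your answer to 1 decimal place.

The money multiplier is m = (1 + c) / (rr + e + c) = (1 + 0.358) / (0.05 + 0.057 + 0.358) ≈ 2.92043.
The sale removes 860 billion of base, so ΔM = m × ΔMB = 2.92043 × (−860) = -2511.5698 billion.

-2511.6 billion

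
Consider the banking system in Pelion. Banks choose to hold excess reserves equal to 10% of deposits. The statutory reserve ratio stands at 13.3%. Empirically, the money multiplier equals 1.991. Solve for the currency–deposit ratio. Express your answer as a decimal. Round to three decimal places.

0.541

Using m = 1.991. From m = (1 + c)/(c + rr + e), rearranging gives 1 + c = m·(c + rr + e), so c·(1 − m) = m·(rr + e) − 1.
Hence c = [m·(rr + e) − 1]/(1 − m) = [1.991 × (0.133 + 0.1) − 1] / (1 − 1.991) ≈ 0.540966.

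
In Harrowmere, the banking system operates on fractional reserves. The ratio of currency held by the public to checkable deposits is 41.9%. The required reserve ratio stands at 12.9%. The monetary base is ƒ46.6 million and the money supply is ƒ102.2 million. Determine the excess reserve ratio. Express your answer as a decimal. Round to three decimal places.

0.099

Using m = M/MB = 102.2/46.6 ≈ 2.193133. Since m = (1 + c)/(c + rr + e), the denominator satisfies c + rr + e = (1 + c)/m = (1 + 0.419) / 2.193133 ≈ 0.647020.
With c = 0.419 and rr = 0.129, the excess reserve ratio is 0.647020 − 0.419 − 0.129 = 0.09902.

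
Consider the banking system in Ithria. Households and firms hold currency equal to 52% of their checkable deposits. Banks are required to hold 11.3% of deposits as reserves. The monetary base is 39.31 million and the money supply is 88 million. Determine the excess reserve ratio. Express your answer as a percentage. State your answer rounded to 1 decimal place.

4.6%

Using m = M/MB = 88/39.31 ≈ 2.238616. Since m = (1 + c)/(c + rr + e), the denominator satisfies c + rr + e = (1 + c)/m = (1 + 0.52) / 2.238616 ≈ 0.678991.
With c = 0.52 and rr = 0.113, the excess reserve ratio is 0.678991 − 0.52 − 0.113 = 0.045991.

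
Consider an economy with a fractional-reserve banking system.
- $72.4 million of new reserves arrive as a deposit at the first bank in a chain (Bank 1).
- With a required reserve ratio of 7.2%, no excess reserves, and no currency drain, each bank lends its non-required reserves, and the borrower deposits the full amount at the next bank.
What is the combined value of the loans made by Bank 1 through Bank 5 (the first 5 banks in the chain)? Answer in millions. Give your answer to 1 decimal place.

$290.9 million

Bank i lends (1 − rr)^i of the original deposit: Bank 1 lends 72.4·0.9280 = 67.1872, Bank 2 lends 72.4·0.9280² ≈ 62.3497, and so on.
Summing a geometric series: total = 72.4·[0.9280·(1 − 0.9280^5) / (1 − 0.9280)] ≈ 290.9206 million.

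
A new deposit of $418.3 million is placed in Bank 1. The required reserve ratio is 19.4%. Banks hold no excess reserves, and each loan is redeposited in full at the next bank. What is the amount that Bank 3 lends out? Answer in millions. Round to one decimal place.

Each bank lends a fraction (1 − rr) = 0.8060 of the deposit it receives, so Bank 3 receives 418.3·0.8060^2 and lends 418.3·0.8060^3 ≈ 219.0246 million.

$219.0 million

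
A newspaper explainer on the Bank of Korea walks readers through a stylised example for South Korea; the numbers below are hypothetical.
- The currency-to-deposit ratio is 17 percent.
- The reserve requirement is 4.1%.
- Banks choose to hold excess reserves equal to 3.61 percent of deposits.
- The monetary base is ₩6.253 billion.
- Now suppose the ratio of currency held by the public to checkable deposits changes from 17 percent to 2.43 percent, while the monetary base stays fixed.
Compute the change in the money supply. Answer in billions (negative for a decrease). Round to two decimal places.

₩33.56 billion

Initially m₁ = (1 + 0.17) / (0.041 + 0.0361 + 0.17) ≈ 4.7349, so M₁ = 4.7349 × 6.253 ≈ 29.6073 billion.
After the change m₂ = (1 + 0.0243) / (0.041 + 0.0361 + 0.0243) ≈ 10.1016, so M₂ = 10.1016 × 6.253 ≈ 63.1653 billion.
ΔM = M₂ − M₁ = 63.1653 − 29.6073 = 33.558 billion.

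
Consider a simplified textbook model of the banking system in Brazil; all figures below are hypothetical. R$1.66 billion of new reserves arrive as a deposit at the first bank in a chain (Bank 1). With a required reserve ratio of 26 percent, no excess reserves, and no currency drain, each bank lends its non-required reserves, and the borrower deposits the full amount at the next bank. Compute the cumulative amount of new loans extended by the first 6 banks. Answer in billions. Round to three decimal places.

Bank i lends (1 − rr)^i of the original deposit: Bank 1 lends 1.66·0.7400 = 1.2284, Bank 2 lends 1.66·0.7400² ≈ 0.9090, and so on.
Summing a geometric series: total = 1.66·[0.7400·(1 − 0.7400^6) / (1 − 0.7400)] ≈ 3.9488 billion.

R$3.949 billion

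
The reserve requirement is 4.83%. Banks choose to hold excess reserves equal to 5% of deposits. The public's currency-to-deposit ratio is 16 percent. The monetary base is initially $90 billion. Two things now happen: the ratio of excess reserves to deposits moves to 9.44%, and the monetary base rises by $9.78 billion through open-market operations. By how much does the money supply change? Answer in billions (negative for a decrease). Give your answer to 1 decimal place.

Before: m₁ = (1 + 0.16) / (0.0483 + 0.05 + 0.16) ≈ 4.4909, MB₁ = 90, so M₁ = 4.4909 × 90 = 404.181 billion.
After: m₂ = (1 + 0.16) / (0.0483 + 0.0944 + 0.16) ≈ 3.8322, MB₂ = 90 + 9.78 = 99.78, so M₂ = 3.8322 × 99.78 ≈ 382.3769 billion.
ΔM = M₂ − M₁ = 382.3769 − 404.181 = -21.8041 billion.

-21.8 billion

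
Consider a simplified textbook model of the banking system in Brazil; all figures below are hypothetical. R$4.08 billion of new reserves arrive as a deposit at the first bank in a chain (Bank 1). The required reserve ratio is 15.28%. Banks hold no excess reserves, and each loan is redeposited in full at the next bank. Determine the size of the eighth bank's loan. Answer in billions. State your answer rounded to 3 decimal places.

R$1.083 billion

Each bank lends a fraction (1 − rr) = 0.8472 of the deposit it receives, so Bank 8 receives 4.08·0.8472^7 and lends 4.08·0.8472^8 ≈ 1.0828 billion.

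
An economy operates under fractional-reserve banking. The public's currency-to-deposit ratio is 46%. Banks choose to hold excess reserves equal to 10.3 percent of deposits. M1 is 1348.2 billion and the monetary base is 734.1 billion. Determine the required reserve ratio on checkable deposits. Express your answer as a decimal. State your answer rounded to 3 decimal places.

Using m = M/MB = 1348.2/734.1 ≈ 1.836535. Since m = (1 + c)/(c + rr + e), the denominator satisfies c + rr + e = (1 + c)/m = (1 + 0.46) / 1.836535 ≈ 0.794975.
With c = 0.46 and e = 0.103, the required reserve ratio on checkable deposits is 0.794975 − 0.46 − 0.103 = 0.231975.

0.232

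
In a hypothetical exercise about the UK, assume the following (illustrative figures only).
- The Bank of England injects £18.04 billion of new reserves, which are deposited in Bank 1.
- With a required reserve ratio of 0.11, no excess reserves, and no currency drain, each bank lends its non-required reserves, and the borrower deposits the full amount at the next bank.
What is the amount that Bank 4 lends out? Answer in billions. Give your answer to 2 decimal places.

£11.32 billion

Each bank lends a fraction (1 − rr) = 0.8900 of the deposit it receives, so Bank 4 receives 18.04·0.8900^3 and lends 18.04·0.8900^4 ≈ 11.3187 billion.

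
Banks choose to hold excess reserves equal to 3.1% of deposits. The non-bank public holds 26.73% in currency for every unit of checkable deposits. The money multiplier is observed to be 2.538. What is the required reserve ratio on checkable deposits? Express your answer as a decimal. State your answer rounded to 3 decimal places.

0.201

Using m = 2.538. Since m = (1 + c)/(c + rr + e), the denominator satisfies c + rr + e = (1 + c)/m = (1 + 0.2673) / 2.538 ≈ 0.499330.
With c = 0.2673 and e = 0.031, the required reserve ratio on checkable deposits is 0.499330 − 0.2673 − 0.031 = 0.20103.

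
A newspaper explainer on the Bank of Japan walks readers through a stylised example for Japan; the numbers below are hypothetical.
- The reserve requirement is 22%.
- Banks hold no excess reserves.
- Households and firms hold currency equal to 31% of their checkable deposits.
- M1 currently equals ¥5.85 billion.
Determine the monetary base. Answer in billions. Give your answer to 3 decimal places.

¥2.367 billion

The money multiplier is m = (1 + c) / (rr + c) = (1 + 0.31) / (0.22 + 0.31) ≈ 2.47170.
MB = M / m = 5.85 / 2.47170 ≈ 2.3668 billion.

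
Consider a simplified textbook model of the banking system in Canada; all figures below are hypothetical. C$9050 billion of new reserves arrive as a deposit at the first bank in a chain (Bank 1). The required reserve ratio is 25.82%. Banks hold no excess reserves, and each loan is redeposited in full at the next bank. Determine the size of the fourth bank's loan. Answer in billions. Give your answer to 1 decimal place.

C$2740.3 billion

Each bank lends a fraction (1 − rr) = 0.7418 of the deposit it receives, so Bank 4 receives 9050·0.7418^3 and lends 9050·0.7418^4 ≈ 2740.2860 billion.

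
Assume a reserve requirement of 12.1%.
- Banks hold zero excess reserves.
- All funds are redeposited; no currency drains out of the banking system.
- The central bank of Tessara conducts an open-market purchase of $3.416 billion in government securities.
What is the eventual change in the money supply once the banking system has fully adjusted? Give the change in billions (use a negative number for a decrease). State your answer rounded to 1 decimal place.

$28.2 billion

The simple money multiplier is m = 1/rr = 1/0.121 ≈ 8.2645.
An open-market purchase increases the monetary base by 3.416 billion, so ΔM = m × ΔMB = 8.2645 × 3.416 ≈ 28.2315 billion.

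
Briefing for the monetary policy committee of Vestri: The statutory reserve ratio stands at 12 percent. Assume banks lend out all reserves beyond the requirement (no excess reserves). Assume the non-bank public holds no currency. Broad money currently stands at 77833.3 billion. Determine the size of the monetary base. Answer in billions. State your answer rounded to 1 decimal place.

With no currency drain and no excess reserves, the money multiplier is m = 1/rr = 1/0.12 ≈ 8.3333333.
The monetary base is MB = M / m = 77833.3 / 8.3333333 ≈ 9339.996 billion.

9340.0 billion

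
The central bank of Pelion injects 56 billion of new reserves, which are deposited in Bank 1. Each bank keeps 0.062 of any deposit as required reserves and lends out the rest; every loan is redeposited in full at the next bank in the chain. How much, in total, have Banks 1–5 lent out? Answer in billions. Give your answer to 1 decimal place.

232.0 billion

Bank i lends (1 − rr)^i of the original deposit: Bank 1 lends 56·0.9380 = 52.5280, Bank 2 lends 56·0.9380² ≈ 49.2713, and so on.
Summing a geometric series: total = 56·[0.9380·(1 − 0.9380^5) / (1 − 0.9380)] ≈ 232.0300 billion.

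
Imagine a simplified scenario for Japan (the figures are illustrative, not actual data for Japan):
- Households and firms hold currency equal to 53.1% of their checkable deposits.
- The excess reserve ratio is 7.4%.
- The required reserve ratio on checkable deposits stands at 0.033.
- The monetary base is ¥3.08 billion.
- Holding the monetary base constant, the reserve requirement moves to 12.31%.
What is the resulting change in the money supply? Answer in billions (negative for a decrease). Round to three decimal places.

Initially m₁ = (1 + 0.531) / (0.033 + 0.074 + 0.531) ≈ 2.39969, so M₁ = 2.39969 × 3.08 ≈ 7.391 billion.
After the change m₂ = (1 + 0.531) / (0.1231 + 0.074 + 0.531) ≈ 2.10273, so M₂ = 2.10273 × 3.08 ≈ 6.4764 billion.
ΔM = M₂ − M₁ = 6.4764 − 7.391 = -0.9146 billion.

-0.915 billion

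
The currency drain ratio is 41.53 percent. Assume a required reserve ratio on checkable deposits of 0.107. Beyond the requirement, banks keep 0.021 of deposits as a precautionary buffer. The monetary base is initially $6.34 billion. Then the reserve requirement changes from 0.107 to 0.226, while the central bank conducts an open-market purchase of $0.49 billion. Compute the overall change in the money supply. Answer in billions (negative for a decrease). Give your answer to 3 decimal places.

-1.920 billion

Before: m₁ = (1 + 0.4153) / (0.107 + 0.021 + 0.4153) ≈ 2.60501, MB₁ = 6.34, so M₁ = 2.60501 × 6.34 ≈ 16.5158 billion.
After: m₂ = (1 + 0.4153) / (0.226 + 0.021 + 0.4153) ≈ 2.13695, MB₂ = 6.34 + 0.49 = 6.83, so M₂ = 2.13695 × 6.83 ≈ 14.5954 billion.
ΔM = M₂ − M₁ = 14.5954 − 16.5158 = -1.9204 billion.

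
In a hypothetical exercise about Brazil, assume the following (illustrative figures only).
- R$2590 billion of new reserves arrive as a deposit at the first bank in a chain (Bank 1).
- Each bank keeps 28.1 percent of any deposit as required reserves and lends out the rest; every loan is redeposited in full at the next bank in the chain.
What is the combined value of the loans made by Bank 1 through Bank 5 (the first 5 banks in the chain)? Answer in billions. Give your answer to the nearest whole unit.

Bank i lends (1 − rr)^i of the original deposit: Bank 1 lends 2590·0.7190 = 1862.2100, Bank 2 lends 2590·0.7190² ≈ 1338.9290, and so on.
Summing a geometric series: total = 2590·[0.7190·(1 − 0.7190^5) / (1 − 0.7190)] ≈ 5353.6762 billion.

R$5354 billion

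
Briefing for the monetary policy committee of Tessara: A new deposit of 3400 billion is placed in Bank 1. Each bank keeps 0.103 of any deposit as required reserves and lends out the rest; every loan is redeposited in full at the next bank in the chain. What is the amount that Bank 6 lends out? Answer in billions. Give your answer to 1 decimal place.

1771.1 billion

Each bank lends a fraction (1 − rr) = 0.8970 of the deposit it receives, so Bank 6 receives 3400·0.8970^5 and lends 3400·0.8970^6 ≈ 1771.0612 billion.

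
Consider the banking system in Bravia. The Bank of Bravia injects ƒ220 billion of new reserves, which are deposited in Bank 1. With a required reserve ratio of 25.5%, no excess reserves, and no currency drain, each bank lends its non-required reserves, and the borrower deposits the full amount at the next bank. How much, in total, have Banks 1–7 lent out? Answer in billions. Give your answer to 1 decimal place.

Bank i lends (1 − rr)^i of the original deposit: Bank 1 lends 220·0.7450 = 163.9000, Bank 2 lends 220·0.7450² = 122.1055, and so on.
Summing a geometric series: total = 220·[0.7450·(1 − 0.7450^7) / (1 − 0.7450)] ≈ 560.8736 billion.

ƒ560.9 billion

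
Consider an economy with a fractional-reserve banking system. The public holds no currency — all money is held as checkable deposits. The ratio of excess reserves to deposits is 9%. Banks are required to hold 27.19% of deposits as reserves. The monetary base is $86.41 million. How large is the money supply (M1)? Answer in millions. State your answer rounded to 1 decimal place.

$238.8 million

The money multiplier is m = 1 / (rr + e) = 1 / (0.2719 + 0.09) ≈ 2.7632.
So M = m × MB = 2.7632 × 86.41 ≈ 238.7681 million.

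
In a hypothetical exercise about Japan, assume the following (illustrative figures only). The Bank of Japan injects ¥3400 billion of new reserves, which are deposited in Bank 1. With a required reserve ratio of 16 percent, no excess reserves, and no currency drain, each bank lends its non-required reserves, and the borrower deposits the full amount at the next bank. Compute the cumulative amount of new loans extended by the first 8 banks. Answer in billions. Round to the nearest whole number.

¥13425 billion

Bank i lends (1 − rr)^i of the original deposit: Bank 1 lends 3400·0.8400 = 2856.0000, Bank 2 lends 3400·0.8400² = 2399.0400, and so on.
Summing a geometric series: total = 3400·[0.8400·(1 − 0.8400^8) / (1 − 0.8400)] ≈ 13425.4153 billion.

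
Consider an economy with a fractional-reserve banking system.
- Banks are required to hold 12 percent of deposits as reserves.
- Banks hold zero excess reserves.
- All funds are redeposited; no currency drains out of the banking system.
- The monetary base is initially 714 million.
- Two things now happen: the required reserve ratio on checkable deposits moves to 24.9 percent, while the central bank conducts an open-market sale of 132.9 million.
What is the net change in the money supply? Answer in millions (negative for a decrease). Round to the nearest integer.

Before: m₁ = 1 / (0.12) ≈ 8.3333, MB₁ = 714, so M₁ = 8.3333 × 714 = 5949.9762 million.
After: m₂ = 1 / (0.249) ≈ 4.0161, MB₂ = 714 − 132.9 = 581.1, so M₂ = 4.0161 × 581.1 ≈ 2333.7557 million.
ΔM = M₂ − M₁ = 2333.7557 − 5949.9762 = -3616.2205 million.

-3616 million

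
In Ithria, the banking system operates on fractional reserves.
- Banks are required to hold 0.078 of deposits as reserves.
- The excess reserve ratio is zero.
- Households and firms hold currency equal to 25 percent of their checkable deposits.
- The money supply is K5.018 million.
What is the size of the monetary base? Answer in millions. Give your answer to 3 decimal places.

The money multiplier is m = (1 + c) / (rr + c) = (1 + 0.25) / (0.078 + 0.25) ≈ 3.81098.
MB = M / m = 5.018 / 3.81098 ≈ 1.3167 million.

K1.317 million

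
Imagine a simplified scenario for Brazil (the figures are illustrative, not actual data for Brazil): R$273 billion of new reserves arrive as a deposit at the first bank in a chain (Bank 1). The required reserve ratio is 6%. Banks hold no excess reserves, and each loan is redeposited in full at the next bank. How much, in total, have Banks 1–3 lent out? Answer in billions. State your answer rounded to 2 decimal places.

Bank i lends (1 − rr)^i of the original deposit: Bank 1 lends 273·0.9400 = 256.6200, Bank 2 lends 273·0.9400² = 241.2228, and so on.
Summing a geometric series: total = 273·[0.9400·(1 − 0.9400^3) / (1 − 0.9400)] ≈ 724.5922 billion.

R$724.59 billion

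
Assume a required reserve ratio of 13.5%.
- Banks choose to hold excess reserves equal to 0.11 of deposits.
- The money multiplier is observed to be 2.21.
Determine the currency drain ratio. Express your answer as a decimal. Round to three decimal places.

Using m = 2.21. From m = (1 + c)/(c + rr + e), rearranging gives 1 + c = m·(c + rr + e), so c·(1 − m) = m·(rr + e) − 1.
Hence c = [m·(rr + e) − 1]/(1 − m) = [2.21 × (0.135 + 0.11) − 1] / (1 − 2.21) ≈ 0.378967.

0.379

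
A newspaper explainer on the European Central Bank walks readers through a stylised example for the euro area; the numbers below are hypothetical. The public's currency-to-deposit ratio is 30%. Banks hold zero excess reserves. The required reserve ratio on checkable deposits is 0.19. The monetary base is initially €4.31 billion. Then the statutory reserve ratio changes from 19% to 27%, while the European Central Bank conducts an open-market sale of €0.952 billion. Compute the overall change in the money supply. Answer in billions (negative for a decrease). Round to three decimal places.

-3.776 billion

Before: m₁ = (1 + 0.3) / (0.19 + 0.3) ≈ 2.65306, MB₁ = 4.31, so M₁ = 2.65306 × 4.31 ≈ 11.4347 billion.
After: m₂ = (1 + 0.3) / (0.27 + 0.3) ≈ 2.28070, MB₂ = 4.31 − 0.952 = 3.358, so M₂ = 2.28070 × 3.358 ≈ 7.6586 billion.
ΔM = M₂ − M₁ = 7.6586 − 11.4347 = -3.7761 billion.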